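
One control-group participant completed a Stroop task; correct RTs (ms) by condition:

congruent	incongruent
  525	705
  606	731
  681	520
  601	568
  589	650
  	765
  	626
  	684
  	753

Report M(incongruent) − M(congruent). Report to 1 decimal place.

66.5 ms

M(congruent) = 3002/5 = 600.400
M(incongruent) = 6002/9 = 666.889
Difference = 666.889 − 600.400 = 66.489 ms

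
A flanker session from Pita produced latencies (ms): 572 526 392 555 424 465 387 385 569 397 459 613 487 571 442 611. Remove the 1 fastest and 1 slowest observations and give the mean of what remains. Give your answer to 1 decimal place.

Sorted: 385, 387, 392, 397, 424, 442, 459, 465, 487, 526, 555, 569, 571, 572, 611, 613
Drop lowest 1 (385) and highest 1 (613)
Remaining (n=14): Σ = 6857, mean = 6857/14 = 489.786

489.8 ms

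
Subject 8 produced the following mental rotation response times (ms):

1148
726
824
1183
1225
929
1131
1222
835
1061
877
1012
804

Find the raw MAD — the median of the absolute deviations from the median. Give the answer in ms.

Sorted: 726, 804, 824, 835, 877, 929, 1012, 1061, 1131, 1148, 1183, 1222, 1225 → median = 1012
|x − 1012|: 136, 286, 188, 171, 213, 83, 119, 210, 177, 49, 135, 0, 208
Sorted deviations: 0, 49, 83, 119, 135, 136, 171, 177, 188, 208, 210, 213, 286 → MAD = 171

171 ms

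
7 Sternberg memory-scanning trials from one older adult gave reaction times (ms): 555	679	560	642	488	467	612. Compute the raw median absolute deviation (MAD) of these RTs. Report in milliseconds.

72 ms

Sorted: 467, 488, 555, 560, 612, 642, 679 → median = 560
|x − 560|: 5, 119, 0, 82, 72, 93, 52
Sorted deviations: 0, 5, 52, 72, 82, 93, 119 → MAD = 72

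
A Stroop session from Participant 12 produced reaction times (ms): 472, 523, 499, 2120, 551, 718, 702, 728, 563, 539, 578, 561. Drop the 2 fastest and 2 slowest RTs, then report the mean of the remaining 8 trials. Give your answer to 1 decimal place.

591.9 ms

Sorted: 472, 499, 523, 539, 551, 561, 563, 578, 702, 718, 728, 2120
Drop lowest 2 (472, 499) and highest 2 (728, 2120)
Remaining (n=8): Σ = 4735, mean = 4735/8 = 591.875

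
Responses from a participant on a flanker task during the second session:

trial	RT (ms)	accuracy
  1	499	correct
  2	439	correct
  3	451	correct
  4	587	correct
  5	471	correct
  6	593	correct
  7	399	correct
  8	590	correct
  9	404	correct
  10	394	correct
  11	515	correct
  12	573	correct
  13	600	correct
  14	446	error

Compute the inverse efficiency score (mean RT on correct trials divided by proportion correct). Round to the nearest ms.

Correct trials (n=13): 499, 439, 451, 587, 471, 593, 399, 590, 404, 394, 515, 573, 600
Mean correct RT = 6515/13 = 501.1538 ms
Proportion correct = 13/14
IES = 501.1538 / (13/14) = 539.704 ms

540 ms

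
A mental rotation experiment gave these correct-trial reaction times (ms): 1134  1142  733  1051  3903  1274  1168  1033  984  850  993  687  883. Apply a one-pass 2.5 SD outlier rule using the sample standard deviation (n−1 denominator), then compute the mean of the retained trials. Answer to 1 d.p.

994.3 ms

n = 13, ΣRT = 15835, M = 1218.077
Σ(x−M)² = 8160022.92; s = √(8160022.92/12) = 824.622
Cutoffs: 1218.077 ± 2.5·824.622 → [-843.5, 3279.6]
Outside: 3903 → excluded.
Retained (n=12): Σ = 11932, mean = 11932/12 = 994.333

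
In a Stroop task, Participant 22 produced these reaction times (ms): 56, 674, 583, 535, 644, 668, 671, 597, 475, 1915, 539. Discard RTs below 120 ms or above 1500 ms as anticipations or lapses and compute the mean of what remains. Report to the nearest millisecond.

Excluded: 56, 1915
Retained (n=9): Σ = 5386
Mean = 5386/9 = 598.4444

598 ms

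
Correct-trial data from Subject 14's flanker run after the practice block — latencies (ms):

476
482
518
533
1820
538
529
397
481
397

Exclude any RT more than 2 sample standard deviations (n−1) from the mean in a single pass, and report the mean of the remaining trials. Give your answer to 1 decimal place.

483.4 ms

n = 10, ΣRT = 6171, M = 617.100
Σ(x−M)² = 1631452.90; s = √(1631452.90/9) = 425.761
Cutoffs: 617.100 ± 2·425.761 → [-234.4, 1468.6]
Outside: 1820 → excluded.
Retained (n=9): Σ = 4351, mean = 4351/9 = 483.444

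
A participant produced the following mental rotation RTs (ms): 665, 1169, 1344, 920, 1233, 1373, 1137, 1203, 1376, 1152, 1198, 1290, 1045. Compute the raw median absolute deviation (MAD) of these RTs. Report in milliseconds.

92 ms

Sorted: 665, 920, 1045, 1137, 1152, 1169, 1198, 1203, 1233, 1290, 1344, 1373, 1376 → median = 1198
|x − 1198|: 533, 29, 146, 278, 35, 175, 61, 5, 178, 46, 0, 92, 153
Sorted deviations: 0, 5, 29, 35, 46, 61, 92, 146, 153, 175, 178, 278, 533 → MAD = 92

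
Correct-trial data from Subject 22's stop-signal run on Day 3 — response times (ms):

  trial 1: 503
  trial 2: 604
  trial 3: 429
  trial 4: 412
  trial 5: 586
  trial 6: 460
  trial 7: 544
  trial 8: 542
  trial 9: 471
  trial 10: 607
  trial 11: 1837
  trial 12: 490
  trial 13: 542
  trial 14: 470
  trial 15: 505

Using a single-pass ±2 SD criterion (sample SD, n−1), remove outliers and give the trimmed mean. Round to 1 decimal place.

n = 15, ΣRT = 9002, M = 600.133
Σ(x−M)² = 1688553.73; s = √(1688553.73/14) = 347.291
Cutoffs: 600.133 ± 2·347.291 → [-94.4, 1294.7]
Outside: 1837 → excluded.
Retained (n=14): Σ = 7165, mean = 7165/14 = 511.786

511.8 ms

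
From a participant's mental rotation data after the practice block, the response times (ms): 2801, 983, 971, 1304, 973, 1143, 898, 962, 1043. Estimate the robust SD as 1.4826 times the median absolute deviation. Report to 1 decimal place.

Sorted: 898, 962, 971, 973, 983, 1043, 1143, 1304, 2801 → median = 983
|x − 983| sorted: 0, 10, 12, 21, 60, 85, 160, 321, 1818 → MAD = 60
Robust SD ≈ 1.4826 × 60 = 88.956

89.0 ms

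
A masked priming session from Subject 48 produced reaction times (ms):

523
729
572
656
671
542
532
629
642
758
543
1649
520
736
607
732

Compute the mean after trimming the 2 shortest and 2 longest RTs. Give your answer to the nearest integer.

633 ms

Sorted: 520, 523, 532, 542, 543, 572, 607, 629, 642, 656, 671, 729, 732, 736, 758, 1649
Drop lowest 2 (520, 523) and highest 2 (758, 1649)
Remaining (n=12): Σ = 7591, mean = 7591/12 = 632.583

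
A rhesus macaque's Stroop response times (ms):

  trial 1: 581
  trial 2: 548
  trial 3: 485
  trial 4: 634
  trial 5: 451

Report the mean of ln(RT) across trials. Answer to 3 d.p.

6.284

ln(RT): 6.3648, 6.3063, 6.1841, 6.4520, 6.1115
Σ ln(RT) = 31.4187
Mean = 31.4187/5 = 6.28374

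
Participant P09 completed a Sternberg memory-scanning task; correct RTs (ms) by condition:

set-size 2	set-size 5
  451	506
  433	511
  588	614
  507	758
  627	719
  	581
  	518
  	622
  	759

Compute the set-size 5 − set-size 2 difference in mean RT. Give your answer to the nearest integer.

100 ms

M(set-size 2) = 2606/5 = 521.200
M(set-size 5) = 5588/9 = 620.889
Difference = 620.889 − 521.200 = 99.689 ms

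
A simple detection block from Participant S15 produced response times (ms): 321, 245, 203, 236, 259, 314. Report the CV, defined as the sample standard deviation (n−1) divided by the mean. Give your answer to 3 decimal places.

0.175

n = 6, Σ = 1578, M = 263.0000
Σ(x−M)² = 10634.000; s = √(10634.000/5) = 46.1172
CV = 46.1172 / 263.0000 = 0.17535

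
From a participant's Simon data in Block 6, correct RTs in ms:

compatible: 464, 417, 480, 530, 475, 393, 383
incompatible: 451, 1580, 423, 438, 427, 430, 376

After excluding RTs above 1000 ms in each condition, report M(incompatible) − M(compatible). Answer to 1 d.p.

-24.7 ms

incompatible: exclude 1580
M(compatible) = 3142/7 = 448.857
M(incompatible) = 2545/6 = 424.167
Difference = 424.167 − 448.857 = -24.690 ms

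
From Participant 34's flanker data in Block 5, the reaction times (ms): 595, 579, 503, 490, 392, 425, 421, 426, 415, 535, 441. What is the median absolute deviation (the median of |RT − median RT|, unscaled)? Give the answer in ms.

49 ms

Sorted: 392, 415, 421, 425, 426, 441, 490, 503, 535, 579, 595 → median = 441
|x − 441|: 154, 138, 62, 49, 49, 16, 20, 15, 26, 94, 0
Sorted deviations: 0, 15, 16, 20, 26, 49, 49, 62, 94, 138, 154 → MAD = 49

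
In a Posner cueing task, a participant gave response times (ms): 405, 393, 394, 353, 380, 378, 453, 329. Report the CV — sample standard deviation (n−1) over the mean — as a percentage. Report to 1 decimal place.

n = 8, Σ = 3085, M = 385.6250
Σ(x−M)² = 9399.875; s = √(9399.875/7) = 36.6448
CV = 36.6448 / 385.6250 = 0.09503 = 9.503%

9.5%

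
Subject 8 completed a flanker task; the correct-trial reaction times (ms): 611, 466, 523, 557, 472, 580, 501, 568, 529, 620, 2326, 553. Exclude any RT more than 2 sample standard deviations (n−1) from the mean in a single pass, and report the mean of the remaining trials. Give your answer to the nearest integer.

544 ms

n = 12, ΣRT = 8306, M = 692.167
Σ(x−M)² = 2938253.67; s = √(2938253.67/11) = 516.831
Cutoffs: 692.167 ± 2·516.831 → [-341.5, 1725.8]
Outside: 2326 → excluded.
Retained (n=11): Σ = 5980, mean = 5980/11 = 543.636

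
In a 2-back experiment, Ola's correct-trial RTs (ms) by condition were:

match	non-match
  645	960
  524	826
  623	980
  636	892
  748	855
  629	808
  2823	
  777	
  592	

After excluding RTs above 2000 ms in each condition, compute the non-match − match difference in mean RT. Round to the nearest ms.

240 ms

match: exclude 2823
M(match) = 5174/8 = 646.750
M(non-match) = 5321/6 = 886.833
Difference = 886.833 − 646.750 = 240.083 ms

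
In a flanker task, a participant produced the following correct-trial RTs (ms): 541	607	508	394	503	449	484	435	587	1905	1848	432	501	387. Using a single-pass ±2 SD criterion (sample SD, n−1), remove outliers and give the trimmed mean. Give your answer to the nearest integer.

n = 14, ΣRT = 9581, M = 684.357
Σ(x−M)² = 3371787.21; s = √(3371787.21/13) = 509.282
Cutoffs: 684.357 ± 2·509.282 → [-334.2, 1702.9]
Outside: 1848, 1905 → excluded.
Retained (n=12): Σ = 5828, mean = 5828/12 = 485.667

486 ms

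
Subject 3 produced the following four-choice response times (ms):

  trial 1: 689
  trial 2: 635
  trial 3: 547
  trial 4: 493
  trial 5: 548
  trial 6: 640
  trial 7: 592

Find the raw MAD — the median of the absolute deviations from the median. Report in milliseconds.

45 ms

Sorted: 493, 547, 548, 592, 635, 640, 689 → median = 592
|x − 592|: 97, 43, 45, 99, 44, 48, 0
Sorted deviations: 0, 43, 44, 45, 48, 97, 99 → MAD = 45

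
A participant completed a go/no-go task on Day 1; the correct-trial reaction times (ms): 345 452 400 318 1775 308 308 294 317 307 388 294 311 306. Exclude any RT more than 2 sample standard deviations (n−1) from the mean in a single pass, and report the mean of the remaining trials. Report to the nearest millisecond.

334 ms

n = 14, ΣRT = 6123, M = 437.357
Σ(x−M)² = 1955379.21; s = √(1955379.21/13) = 387.832
Cutoffs: 437.357 ± 2·387.832 → [-338.3, 1213.0]
Outside: 1775 → excluded.
Retained (n=13): Σ = 4348, mean = 4348/13 = 334.462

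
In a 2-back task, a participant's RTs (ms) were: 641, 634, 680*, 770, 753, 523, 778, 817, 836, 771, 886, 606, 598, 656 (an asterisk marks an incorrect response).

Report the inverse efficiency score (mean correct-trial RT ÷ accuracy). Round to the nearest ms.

768 ms

Correct trials (n=13): 641, 634, 770, 753, 523, 778, 817, 836, 771, 886, 606, 598, 656
Mean correct RT = 9269/13 = 713.0000 ms
Proportion correct = 13/14
IES = 713.0000 / (13/14) = 767.846 ms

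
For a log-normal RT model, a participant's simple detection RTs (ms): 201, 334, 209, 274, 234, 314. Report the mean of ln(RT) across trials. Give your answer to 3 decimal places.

ln(RT): 5.3033, 5.8111, 5.3423, 5.6131, 5.4553, 5.7494
Σ ln(RT) = 33.2746
Mean = 33.2746/6 = 5.54577

5.546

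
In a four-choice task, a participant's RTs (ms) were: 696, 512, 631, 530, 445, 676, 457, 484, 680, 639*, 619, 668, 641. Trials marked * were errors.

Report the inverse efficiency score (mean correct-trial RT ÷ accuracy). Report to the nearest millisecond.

Correct trials (n=12): 696, 512, 631, 530, 445, 676, 457, 484, 680, 619, 668, 641
Mean correct RT = 7039/12 = 586.5833 ms
Proportion correct = 12/13
IES = 586.5833 / (12/13) = 635.465 ms

635 ms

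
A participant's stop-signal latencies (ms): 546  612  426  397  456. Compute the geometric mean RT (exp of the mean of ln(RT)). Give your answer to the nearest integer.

481 ms

ln(RT): 6.3026, 6.4167, 6.0544, 5.9839, 6.1225
Mean ln(RT) = 30.8802/5 = 6.17604
Geometric mean = exp(6.17604) = 481.08 ms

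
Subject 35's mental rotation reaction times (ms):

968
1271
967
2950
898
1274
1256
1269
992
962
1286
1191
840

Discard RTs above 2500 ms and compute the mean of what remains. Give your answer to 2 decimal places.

Excluded: 2950
Retained (n=12): Σ = 13174
Mean = 13174/12 = 1097.8333

1097.83 ms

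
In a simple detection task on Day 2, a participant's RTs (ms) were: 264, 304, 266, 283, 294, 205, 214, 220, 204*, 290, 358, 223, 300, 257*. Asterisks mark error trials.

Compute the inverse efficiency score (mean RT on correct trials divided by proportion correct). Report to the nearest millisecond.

Correct trials (n=12): 264, 304, 266, 283, 294, 205, 214, 220, 290, 358, 223, 300
Mean correct RT = 3221/12 = 268.4167 ms
Proportion correct = 12/14
IES = 268.4167 / (12/14) = 313.153 ms

313 ms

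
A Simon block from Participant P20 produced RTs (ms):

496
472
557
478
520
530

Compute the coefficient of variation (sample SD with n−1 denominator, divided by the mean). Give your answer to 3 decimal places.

0.064

n = 6, Σ = 3053, M = 508.8333
Σ(x−M)² = 5364.833; s = √(5364.833/5) = 32.7562
CV = 32.7562 / 508.8333 = 0.06438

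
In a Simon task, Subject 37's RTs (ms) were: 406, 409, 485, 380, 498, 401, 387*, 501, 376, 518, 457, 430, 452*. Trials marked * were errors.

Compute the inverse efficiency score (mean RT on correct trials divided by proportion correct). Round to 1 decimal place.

Correct trials (n=11): 406, 409, 485, 380, 498, 401, 501, 376, 518, 457, 430
Mean correct RT = 4861/11 = 441.9091 ms
Proportion correct = 11/13
IES = 441.9091 / (11/13) = 522.256 ms

522.3 ms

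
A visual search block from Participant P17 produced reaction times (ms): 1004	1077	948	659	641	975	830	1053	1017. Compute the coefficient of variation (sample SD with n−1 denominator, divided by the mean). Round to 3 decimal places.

0.180

n = 9, Σ = 8204, M = 911.5556
Σ(x−M)² = 216032.222; s = √(216032.222/8) = 164.3290
CV = 164.3290 / 911.5556 = 0.18027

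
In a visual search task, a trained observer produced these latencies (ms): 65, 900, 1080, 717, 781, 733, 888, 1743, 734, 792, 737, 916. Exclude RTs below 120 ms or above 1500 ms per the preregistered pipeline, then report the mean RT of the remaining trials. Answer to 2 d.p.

Excluded: 65, 1743
Retained (n=10): Σ = 8278
Mean = 8278/10 = 827.8000

827.80 ms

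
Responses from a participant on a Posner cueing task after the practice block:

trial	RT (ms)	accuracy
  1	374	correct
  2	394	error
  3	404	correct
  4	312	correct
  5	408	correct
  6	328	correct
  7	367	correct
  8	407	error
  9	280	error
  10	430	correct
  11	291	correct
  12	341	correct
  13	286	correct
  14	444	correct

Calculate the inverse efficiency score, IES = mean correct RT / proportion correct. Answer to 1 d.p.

461.1 ms

Correct trials (n=11): 374, 404, 312, 408, 328, 367, 430, 291, 341, 286, 444
Mean correct RT = 3985/11 = 362.2727 ms
Proportion correct = 11/14
IES = 362.2727 / (11/14) = 461.074 ms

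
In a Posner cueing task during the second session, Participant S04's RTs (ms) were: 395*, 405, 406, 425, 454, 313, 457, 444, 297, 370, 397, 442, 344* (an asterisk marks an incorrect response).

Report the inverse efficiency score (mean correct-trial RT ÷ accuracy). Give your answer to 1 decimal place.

Correct trials (n=11): 405, 406, 425, 454, 313, 457, 444, 297, 370, 397, 442
Mean correct RT = 4410/11 = 400.9091 ms
Proportion correct = 11/13
IES = 400.9091 / (11/13) = 473.802 ms

473.8 ms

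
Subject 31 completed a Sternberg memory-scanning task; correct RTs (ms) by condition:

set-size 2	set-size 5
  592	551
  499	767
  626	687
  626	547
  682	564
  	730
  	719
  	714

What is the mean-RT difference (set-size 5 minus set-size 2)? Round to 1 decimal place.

54.9 ms

M(set-size 2) = 3025/5 = 605.000
M(set-size 5) = 5279/8 = 659.875
Difference = 659.875 − 605.000 = 54.875 ms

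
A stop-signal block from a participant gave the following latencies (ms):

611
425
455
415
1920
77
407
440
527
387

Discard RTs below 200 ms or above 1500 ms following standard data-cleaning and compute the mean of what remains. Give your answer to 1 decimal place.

Excluded: 77, 1920
Retained (n=8): Σ = 3667
Mean = 3667/8 = 458.3750

458.4 ms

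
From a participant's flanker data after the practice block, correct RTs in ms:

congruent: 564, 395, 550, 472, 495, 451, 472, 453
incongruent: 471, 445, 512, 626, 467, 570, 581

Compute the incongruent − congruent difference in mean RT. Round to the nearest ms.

M(congruent) = 3852/8 = 481.500
M(incongruent) = 3672/7 = 524.571
Difference = 524.571 − 481.500 = 43.071 ms

43 ms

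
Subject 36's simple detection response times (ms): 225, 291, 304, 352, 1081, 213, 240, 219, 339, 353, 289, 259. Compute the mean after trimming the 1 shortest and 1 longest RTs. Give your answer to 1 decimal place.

287.1 ms

Sorted: 213, 219, 225, 240, 259, 289, 291, 304, 339, 352, 353, 1081
Drop lowest 1 (213) and highest 1 (1081)
Remaining (n=10): Σ = 2871, mean = 2871/10 = 287.100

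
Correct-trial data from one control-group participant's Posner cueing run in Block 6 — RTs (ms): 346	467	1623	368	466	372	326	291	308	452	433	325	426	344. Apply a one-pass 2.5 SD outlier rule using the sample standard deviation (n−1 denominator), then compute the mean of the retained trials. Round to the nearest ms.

n = 14, ΣRT = 6547, M = 467.643
Σ(x−M)² = 1484291.21; s = √(1484291.21/13) = 337.900
Cutoffs: 467.643 ± 2.5·337.900 → [-377.1, 1312.4]
Outside: 1623 → excluded.
Retained (n=13): Σ = 4924, mean = 4924/13 = 378.769

379 ms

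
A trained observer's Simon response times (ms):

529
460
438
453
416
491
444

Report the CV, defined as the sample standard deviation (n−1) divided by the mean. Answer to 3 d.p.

n = 7, Σ = 3231, M = 461.5714
Σ(x−M)² = 8429.714; s = √(8429.714/6) = 37.4827
CV = 37.4827 / 461.5714 = 0.08121

0.081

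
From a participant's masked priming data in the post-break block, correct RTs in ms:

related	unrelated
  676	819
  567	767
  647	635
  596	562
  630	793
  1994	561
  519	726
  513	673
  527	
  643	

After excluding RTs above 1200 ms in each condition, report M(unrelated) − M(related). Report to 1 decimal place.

101.1 ms

related: exclude 1994
M(related) = 5318/9 = 590.889
M(unrelated) = 5536/8 = 692.000
Difference = 692.000 − 590.889 = 101.111 ms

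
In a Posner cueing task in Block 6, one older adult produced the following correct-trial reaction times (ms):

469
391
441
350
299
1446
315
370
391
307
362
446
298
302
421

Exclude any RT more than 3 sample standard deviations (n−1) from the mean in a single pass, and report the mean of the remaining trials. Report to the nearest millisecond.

369 ms

n = 15, ΣRT = 6608, M = 440.533
Σ(x−M)² = 1129559.73; s = √(1129559.73/14) = 284.047
Cutoffs: 440.533 ± 3·284.047 → [-411.6, 1292.7]
Outside: 1446 → excluded.
Retained (n=14): Σ = 5162, mean = 5162/14 = 368.714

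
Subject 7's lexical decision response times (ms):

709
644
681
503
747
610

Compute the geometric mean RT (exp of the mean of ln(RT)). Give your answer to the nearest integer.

644 ms

ln(RT): 6.5639, 6.4677, 6.5236, 6.2206, 6.6161, 6.4135
Mean ln(RT) = 38.8052/6 = 6.46754
Geometric mean = exp(6.46754) = 643.90 ms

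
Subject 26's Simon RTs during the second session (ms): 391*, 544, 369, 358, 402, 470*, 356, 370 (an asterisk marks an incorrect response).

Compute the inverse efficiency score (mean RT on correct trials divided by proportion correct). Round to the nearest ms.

Correct trials (n=6): 544, 369, 358, 402, 356, 370
Mean correct RT = 2399/6 = 399.8333 ms
Proportion correct = 6/8
IES = 399.8333 / (6/8) = 533.111 ms

533 ms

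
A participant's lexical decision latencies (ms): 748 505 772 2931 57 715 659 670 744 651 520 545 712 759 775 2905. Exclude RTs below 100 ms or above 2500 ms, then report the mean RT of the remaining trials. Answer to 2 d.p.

Excluded: 57, 2905, 2931
Retained (n=13): Σ = 8775
Mean = 8775/13 = 675.0000

675.00 ms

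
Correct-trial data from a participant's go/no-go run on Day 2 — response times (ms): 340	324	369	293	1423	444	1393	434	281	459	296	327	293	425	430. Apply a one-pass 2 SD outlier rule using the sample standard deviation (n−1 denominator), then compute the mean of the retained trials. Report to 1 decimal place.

n = 15, ΣRT = 7531, M = 502.067
Σ(x−M)² = 1947952.93; s = √(1947952.93/14) = 373.014
Cutoffs: 502.067 ± 2·373.014 → [-244.0, 1248.1]
Outside: 1393, 1423 → excluded.
Retained (n=13): Σ = 4715, mean = 4715/13 = 362.692

362.7 ms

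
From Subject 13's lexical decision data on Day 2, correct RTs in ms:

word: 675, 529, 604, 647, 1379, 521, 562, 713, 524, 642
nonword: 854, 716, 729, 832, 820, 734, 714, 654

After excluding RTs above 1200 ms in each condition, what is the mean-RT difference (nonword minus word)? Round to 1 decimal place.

word: exclude 1379
M(word) = 5417/9 = 601.889
M(nonword) = 6053/8 = 756.625
Difference = 756.625 − 601.889 = 154.736 ms

154.7 ms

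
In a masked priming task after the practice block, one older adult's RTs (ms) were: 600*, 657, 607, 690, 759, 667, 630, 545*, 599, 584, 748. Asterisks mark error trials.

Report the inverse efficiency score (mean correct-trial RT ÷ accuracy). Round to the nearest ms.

Correct trials (n=9): 657, 607, 690, 759, 667, 630, 599, 584, 748
Mean correct RT = 5941/9 = 660.1111 ms
Proportion correct = 9/11
IES = 660.1111 / (9/11) = 806.802 ms

807 ms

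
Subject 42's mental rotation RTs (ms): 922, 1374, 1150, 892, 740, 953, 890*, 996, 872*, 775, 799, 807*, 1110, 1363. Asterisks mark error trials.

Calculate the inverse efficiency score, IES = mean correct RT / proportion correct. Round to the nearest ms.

1281 ms

Correct trials (n=11): 922, 1374, 1150, 892, 740, 953, 996, 775, 799, 1110, 1363
Mean correct RT = 11074/11 = 1006.7273 ms
Proportion correct = 11/14
IES = 1006.7273 / (11/14) = 1281.289 ms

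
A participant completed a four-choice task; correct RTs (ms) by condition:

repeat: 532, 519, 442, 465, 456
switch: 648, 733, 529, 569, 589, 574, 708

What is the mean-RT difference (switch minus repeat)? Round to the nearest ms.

139 ms

M(repeat) = 2414/5 = 482.800
M(switch) = 4350/7 = 621.429
Difference = 621.429 − 482.800 = 138.629 ms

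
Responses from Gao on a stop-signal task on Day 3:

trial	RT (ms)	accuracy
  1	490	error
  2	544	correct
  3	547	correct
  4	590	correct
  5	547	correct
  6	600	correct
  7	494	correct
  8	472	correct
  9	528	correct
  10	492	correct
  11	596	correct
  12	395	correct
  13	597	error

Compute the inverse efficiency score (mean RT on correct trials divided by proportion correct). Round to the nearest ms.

624 ms

Correct trials (n=11): 544, 547, 590, 547, 600, 494, 472, 528, 492, 596, 395
Mean correct RT = 5805/11 = 527.7273 ms
Proportion correct = 11/13
IES = 527.7273 / (11/13) = 623.678 ms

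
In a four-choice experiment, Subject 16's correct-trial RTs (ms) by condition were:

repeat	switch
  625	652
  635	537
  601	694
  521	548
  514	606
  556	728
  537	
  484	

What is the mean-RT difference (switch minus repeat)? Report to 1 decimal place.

68.4 ms

M(repeat) = 4473/8 = 559.125
M(switch) = 3765/6 = 627.500
Difference = 627.500 − 559.125 = 68.375 ms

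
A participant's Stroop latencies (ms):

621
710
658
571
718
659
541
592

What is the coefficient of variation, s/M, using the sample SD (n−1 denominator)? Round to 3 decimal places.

n = 8, Σ = 5070, M = 633.7500
Σ(x−M)² = 28583.500; s = √(28583.500/7) = 63.9012
CV = 63.9012 / 633.7500 = 0.10083

0.101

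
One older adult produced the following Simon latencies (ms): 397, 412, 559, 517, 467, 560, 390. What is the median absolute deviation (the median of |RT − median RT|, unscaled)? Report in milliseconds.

70 ms

Sorted: 390, 397, 412, 467, 517, 559, 560 → median = 467
|x − 467|: 70, 55, 92, 50, 0, 93, 77
Sorted deviations: 0, 50, 55, 70, 77, 92, 93 → MAD = 70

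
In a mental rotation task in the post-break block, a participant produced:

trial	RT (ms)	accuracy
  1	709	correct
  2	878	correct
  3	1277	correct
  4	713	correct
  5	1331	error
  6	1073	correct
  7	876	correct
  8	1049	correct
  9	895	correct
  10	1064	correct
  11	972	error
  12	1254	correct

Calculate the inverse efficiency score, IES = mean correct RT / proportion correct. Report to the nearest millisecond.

1175 ms

Correct trials (n=10): 709, 878, 1277, 713, 1073, 876, 1049, 895, 1064, 1254
Mean correct RT = 9788/10 = 978.8000 ms
Proportion correct = 10/12
IES = 978.8000 / (10/12) = 1174.560 ms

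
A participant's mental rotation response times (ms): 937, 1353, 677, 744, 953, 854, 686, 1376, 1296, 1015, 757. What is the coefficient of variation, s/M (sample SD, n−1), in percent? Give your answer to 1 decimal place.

27.3%

n = 11, Σ = 10648, M = 968.0000
Σ(x−M)² = 697566.000; s = √(697566.000/10) = 264.1147
CV = 264.1147 / 968.0000 = 0.27285 = 27.285%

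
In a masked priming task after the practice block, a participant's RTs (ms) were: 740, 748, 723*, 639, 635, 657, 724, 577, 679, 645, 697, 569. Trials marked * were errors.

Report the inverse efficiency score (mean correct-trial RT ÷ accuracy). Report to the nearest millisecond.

Correct trials (n=11): 740, 748, 639, 635, 657, 724, 577, 679, 645, 697, 569
Mean correct RT = 7310/11 = 664.5455 ms
Proportion correct = 11/12
IES = 664.5455 / (11/12) = 724.959 ms

725 ms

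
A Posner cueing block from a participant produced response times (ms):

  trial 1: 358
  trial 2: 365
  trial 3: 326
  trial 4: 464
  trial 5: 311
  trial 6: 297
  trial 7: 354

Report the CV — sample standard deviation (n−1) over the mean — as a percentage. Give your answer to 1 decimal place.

n = 7, Σ = 2475, M = 353.5714
Σ(x−M)² = 18117.714; s = √(18117.714/6) = 54.9511
CV = 54.9511 / 353.5714 = 0.15542 = 15.542%

15.5%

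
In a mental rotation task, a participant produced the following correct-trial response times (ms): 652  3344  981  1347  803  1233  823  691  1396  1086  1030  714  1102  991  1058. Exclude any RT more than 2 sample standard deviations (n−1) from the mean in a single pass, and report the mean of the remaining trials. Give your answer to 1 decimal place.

n = 15, ΣRT = 17251, M = 1150.067
Σ(x−M)² = 5879074.93; s = √(5879074.93/14) = 648.023
Cutoffs: 1150.067 ± 2·648.023 → [-146.0, 2446.1]
Outside: 3344 → excluded.
Retained (n=14): Σ = 13907, mean = 13907/14 = 993.357

993.4 ms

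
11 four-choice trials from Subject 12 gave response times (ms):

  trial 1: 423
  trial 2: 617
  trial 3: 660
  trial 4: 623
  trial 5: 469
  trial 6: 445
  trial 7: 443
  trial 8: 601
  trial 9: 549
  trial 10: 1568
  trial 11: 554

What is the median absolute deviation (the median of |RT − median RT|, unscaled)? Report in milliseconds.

Sorted: 423, 443, 445, 469, 549, 554, 601, 617, 623, 660, 1568 → median = 554
|x − 554|: 131, 63, 106, 69, 85, 109, 111, 47, 5, 1014, 0
Sorted deviations: 0, 5, 47, 63, 69, 85, 106, 109, 111, 131, 1014 → MAD = 85

85 ms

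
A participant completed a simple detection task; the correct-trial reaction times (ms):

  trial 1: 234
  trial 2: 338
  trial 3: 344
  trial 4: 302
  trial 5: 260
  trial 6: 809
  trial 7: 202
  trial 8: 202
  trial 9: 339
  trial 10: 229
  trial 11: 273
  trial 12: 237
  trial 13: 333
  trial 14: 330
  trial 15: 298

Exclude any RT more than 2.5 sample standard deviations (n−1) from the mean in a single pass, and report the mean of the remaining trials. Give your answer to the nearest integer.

280 ms

n = 15, ΣRT = 4730, M = 315.333
Σ(x−M)² = 297355.33; s = √(297355.33/14) = 145.738
Cutoffs: 315.333 ± 2.5·145.738 → [-49.0, 679.7]
Outside: 809 → excluded.
Retained (n=14): Σ = 3921, mean = 3921/14 = 280.071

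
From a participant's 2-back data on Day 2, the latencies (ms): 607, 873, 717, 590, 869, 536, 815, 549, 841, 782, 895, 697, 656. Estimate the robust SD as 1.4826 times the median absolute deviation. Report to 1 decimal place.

183.8 ms

Sorted: 536, 549, 590, 607, 656, 697, 717, 782, 815, 841, 869, 873, 895 → median = 717
|x − 717| sorted: 0, 20, 61, 65, 98, 110, 124, 127, 152, 156, 168, 178, 181 → MAD = 124
Robust SD ≈ 1.4826 × 124 = 183.842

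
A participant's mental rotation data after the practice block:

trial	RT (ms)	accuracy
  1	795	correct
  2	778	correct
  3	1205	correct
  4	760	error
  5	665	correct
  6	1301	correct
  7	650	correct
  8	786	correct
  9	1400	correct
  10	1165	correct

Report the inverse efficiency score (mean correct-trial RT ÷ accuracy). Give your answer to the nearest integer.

Correct trials (n=9): 795, 778, 1205, 665, 1301, 650, 786, 1400, 1165
Mean correct RT = 8745/9 = 971.6667 ms
Proportion correct = 9/10
IES = 971.6667 / (9/10) = 1079.630 ms

1080 ms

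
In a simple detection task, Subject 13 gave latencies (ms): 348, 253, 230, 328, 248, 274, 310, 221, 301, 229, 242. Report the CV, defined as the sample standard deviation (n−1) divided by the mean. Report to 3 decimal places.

n = 11, Σ = 2984, M = 271.2727
Σ(x−M)² = 19246.182; s = √(19246.182/10) = 43.8705
CV = 43.8705 / 271.2727 = 0.16172

0.162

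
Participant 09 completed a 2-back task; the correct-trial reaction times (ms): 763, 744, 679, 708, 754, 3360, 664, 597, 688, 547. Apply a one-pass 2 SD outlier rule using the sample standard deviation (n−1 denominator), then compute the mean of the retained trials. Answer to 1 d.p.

682.7 ms

n = 10, ΣRT = 9504, M = 950.400
Σ(x−M)² = 6493382.40; s = √(6493382.40/9) = 849.404
Cutoffs: 950.400 ± 2·849.404 → [-748.4, 2649.2]
Outside: 3360 → excluded.
Retained (n=9): Σ = 6144, mean = 6144/9 = 682.667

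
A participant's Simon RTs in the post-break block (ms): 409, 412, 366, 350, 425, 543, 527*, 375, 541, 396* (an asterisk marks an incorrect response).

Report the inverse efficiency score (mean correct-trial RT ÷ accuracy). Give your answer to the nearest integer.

535 ms

Correct trials (n=8): 409, 412, 366, 350, 425, 543, 375, 541
Mean correct RT = 3421/8 = 427.6250 ms
Proportion correct = 8/10
IES = 427.6250 / (8/10) = 534.531 ms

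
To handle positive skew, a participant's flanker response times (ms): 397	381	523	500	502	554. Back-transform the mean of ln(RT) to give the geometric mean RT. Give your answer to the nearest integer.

472 ms

ln(RT): 5.9839, 5.9428, 6.2596, 6.2146, 6.2186, 6.3172
Mean ln(RT) = 36.9367/6 = 6.15612
Geometric mean = exp(6.15612) = 471.59 ms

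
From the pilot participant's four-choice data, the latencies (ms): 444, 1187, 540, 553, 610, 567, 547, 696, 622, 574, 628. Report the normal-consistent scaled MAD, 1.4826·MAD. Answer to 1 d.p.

Sorted: 444, 540, 547, 553, 567, 574, 610, 622, 628, 696, 1187 → median = 574
|x − 574| sorted: 0, 7, 21, 27, 34, 36, 48, 54, 122, 130, 613 → MAD = 36
Robust SD ≈ 1.4826 × 36 = 53.374

53.4 ms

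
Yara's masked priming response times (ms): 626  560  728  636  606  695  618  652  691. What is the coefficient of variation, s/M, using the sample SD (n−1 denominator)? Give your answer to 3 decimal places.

n = 9, Σ = 5812, M = 645.7778
Σ(x−M)² = 21465.556; s = √(21465.556/8) = 51.7996
CV = 51.7996 / 645.7778 = 0.08021

0.080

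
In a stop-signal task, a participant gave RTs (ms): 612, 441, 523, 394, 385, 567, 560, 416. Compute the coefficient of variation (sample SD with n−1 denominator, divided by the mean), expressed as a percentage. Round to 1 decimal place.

n = 8, Σ = 3898, M = 487.2500
Σ(x−M)² = 54859.500; s = √(54859.500/7) = 88.5272
CV = 88.5272 / 487.2500 = 0.18169 = 18.169%

18.2%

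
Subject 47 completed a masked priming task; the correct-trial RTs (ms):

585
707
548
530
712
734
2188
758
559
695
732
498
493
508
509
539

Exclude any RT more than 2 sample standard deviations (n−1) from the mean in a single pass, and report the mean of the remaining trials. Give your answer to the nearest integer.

607 ms

n = 16, ΣRT = 11295, M = 705.938
Σ(x−M)² = 2487370.94; s = √(2487370.94/15) = 407.216
Cutoffs: 705.938 ± 2·407.216 → [-108.5, 1520.4]
Outside: 2188 → excluded.
Retained (n=15): Σ = 9107, mean = 9107/15 = 607.133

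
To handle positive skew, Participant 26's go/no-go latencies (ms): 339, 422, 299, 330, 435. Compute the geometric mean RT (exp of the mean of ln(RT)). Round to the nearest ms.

ln(RT): 5.8260, 6.0450, 5.7004, 5.7991, 6.0753
Mean ln(RT) = 29.4459/5 = 5.88918
Geometric mean = exp(5.88918) = 361.11 ms

361 ms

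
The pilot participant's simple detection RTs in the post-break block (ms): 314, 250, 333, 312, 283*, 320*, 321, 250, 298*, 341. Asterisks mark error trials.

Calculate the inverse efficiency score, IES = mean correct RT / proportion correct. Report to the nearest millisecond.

433 ms

Correct trials (n=7): 314, 250, 333, 312, 321, 250, 341
Mean correct RT = 2121/7 = 303.0000 ms
Proportion correct = 7/10
IES = 303.0000 / (7/10) = 432.857 ms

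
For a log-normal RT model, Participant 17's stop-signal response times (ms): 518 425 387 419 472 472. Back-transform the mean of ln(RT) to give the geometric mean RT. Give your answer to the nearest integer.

ln(RT): 6.2500, 6.0521, 5.9584, 6.0379, 6.1570, 6.1570
Mean ln(RT) = 36.6123/6 = 6.10205
Geometric mean = exp(6.10205) = 446.77 ms

447 ms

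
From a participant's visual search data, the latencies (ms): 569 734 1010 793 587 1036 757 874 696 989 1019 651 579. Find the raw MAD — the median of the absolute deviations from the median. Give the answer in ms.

Sorted: 569, 579, 587, 651, 696, 734, 757, 793, 874, 989, 1010, 1019, 1036 → median = 757
|x − 757|: 188, 23, 253, 36, 170, 279, 0, 117, 61, 232, 262, 106, 178
Sorted deviations: 0, 23, 36, 61, 106, 117, 170, 178, 188, 232, 253, 262, 279 → MAD = 170

170 ms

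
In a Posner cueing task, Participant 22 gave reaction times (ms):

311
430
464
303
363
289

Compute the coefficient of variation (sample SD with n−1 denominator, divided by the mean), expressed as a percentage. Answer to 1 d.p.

n = 6, Σ = 2160, M = 360.0000
Σ(x−M)² = 26416.000; s = √(26416.000/5) = 72.6856
CV = 72.6856 / 360.0000 = 0.20190 = 20.190%

20.2%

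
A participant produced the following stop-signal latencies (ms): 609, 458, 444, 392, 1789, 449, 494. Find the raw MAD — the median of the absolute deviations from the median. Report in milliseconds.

Sorted: 392, 444, 449, 458, 494, 609, 1789 → median = 458
|x − 458|: 151, 0, 14, 66, 1331, 9, 36
Sorted deviations: 0, 9, 14, 36, 66, 151, 1331 → MAD = 36

36 ms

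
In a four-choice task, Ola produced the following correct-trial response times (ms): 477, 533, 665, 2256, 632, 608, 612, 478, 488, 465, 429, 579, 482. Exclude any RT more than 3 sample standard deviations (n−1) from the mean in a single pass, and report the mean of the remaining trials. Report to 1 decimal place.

n = 13, ΣRT = 8704, M = 669.538
Σ(x−M)² = 2793807.23; s = √(2793807.23/12) = 482.511
Cutoffs: 669.538 ± 3·482.511 → [-778.0, 2117.1]
Outside: 2256 → excluded.
Retained (n=12): Σ = 6448, mean = 6448/12 = 537.333

537.3 ms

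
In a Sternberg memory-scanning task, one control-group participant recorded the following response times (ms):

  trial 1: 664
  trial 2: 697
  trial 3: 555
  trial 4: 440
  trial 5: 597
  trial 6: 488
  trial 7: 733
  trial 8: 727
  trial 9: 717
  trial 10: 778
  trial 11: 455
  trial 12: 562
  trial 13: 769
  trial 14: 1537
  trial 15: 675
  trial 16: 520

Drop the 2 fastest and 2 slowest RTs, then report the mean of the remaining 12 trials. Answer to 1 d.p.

Sorted: 440, 455, 488, 520, 555, 562, 597, 664, 675, 697, 717, 727, 733, 769, 778, 1537
Drop lowest 2 (440, 455) and highest 2 (778, 1537)
Remaining (n=12): Σ = 7704, mean = 7704/12 = 642.000

642.0 ms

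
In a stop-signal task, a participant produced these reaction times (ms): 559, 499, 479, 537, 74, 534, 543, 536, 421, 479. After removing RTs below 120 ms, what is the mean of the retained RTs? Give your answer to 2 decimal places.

509.67 ms

Excluded: 74
Retained (n=9): Σ = 4587
Mean = 4587/9 = 509.6667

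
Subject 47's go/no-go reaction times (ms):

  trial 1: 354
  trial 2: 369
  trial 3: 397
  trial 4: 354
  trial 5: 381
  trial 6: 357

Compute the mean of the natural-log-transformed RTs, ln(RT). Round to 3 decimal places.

5.909

ln(RT): 5.8693, 5.9108, 5.9839, 5.8693, 5.9428, 5.8777
Σ ln(RT) = 35.4539
Mean = 35.4539/6 = 5.90898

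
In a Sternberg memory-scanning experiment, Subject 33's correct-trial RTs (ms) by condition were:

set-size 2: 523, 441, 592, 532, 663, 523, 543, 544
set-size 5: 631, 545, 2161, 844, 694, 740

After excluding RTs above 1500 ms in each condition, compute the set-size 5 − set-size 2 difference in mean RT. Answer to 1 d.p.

145.7 ms

set-size 5: exclude 2161
M(set-size 2) = 4361/8 = 545.125
M(set-size 5) = 3454/5 = 690.800
Difference = 690.800 − 545.125 = 145.675 ms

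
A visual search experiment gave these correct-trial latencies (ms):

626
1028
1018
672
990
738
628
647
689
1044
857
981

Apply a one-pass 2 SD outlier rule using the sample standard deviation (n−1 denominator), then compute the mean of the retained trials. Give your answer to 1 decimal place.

826.5 ms

n = 12, ΣRT = 9918, M = 826.500
Σ(x−M)² = 338545.00; s = √(338545.00/11) = 175.433
Cutoffs: 826.500 ± 2·175.433 → [475.6, 1177.4]
No RTs fall outside the cutoffs; all 12 retained. Mean = 9918/12 = 826.500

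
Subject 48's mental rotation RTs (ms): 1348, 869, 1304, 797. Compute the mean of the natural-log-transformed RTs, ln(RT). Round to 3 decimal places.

ln(RT): 7.2064, 6.7673, 7.1732, 6.6809
Σ ln(RT) = 27.8278
Mean = 27.8278/4 = 6.95694

6.957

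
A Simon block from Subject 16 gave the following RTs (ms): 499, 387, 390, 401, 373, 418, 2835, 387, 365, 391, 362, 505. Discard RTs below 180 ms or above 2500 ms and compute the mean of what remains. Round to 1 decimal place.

407.1 ms

Excluded: 2835
Retained (n=11): Σ = 4478
Mean = 4478/11 = 407.0909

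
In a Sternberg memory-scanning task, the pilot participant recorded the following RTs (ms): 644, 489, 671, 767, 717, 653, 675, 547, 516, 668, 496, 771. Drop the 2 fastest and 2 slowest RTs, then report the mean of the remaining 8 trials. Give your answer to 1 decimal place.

636.4 ms

Sorted: 489, 496, 516, 547, 644, 653, 668, 671, 675, 717, 767, 771
Drop lowest 2 (489, 496) and highest 2 (767, 771)
Remaining (n=8): Σ = 5091, mean = 5091/8 = 636.375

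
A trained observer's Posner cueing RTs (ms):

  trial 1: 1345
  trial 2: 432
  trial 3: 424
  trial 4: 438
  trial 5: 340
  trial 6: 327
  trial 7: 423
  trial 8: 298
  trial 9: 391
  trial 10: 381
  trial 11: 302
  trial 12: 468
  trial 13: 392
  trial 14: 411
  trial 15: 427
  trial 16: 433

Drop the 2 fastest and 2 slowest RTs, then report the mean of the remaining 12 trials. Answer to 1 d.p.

401.6 ms

Sorted: 298, 302, 327, 340, 381, 391, 392, 411, 423, 424, 427, 432, 433, 438, 468, 1345
Drop lowest 2 (298, 302) and highest 2 (468, 1345)
Remaining (n=12): Σ = 4819, mean = 4819/12 = 401.583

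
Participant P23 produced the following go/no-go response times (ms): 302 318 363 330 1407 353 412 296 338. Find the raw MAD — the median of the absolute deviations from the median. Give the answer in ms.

25 ms

Sorted: 296, 302, 318, 330, 338, 353, 363, 412, 1407 → median = 338
|x − 338|: 36, 20, 25, 8, 1069, 15, 74, 42, 0
Sorted deviations: 0, 8, 15, 20, 25, 36, 42, 74, 1069 → MAD = 25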